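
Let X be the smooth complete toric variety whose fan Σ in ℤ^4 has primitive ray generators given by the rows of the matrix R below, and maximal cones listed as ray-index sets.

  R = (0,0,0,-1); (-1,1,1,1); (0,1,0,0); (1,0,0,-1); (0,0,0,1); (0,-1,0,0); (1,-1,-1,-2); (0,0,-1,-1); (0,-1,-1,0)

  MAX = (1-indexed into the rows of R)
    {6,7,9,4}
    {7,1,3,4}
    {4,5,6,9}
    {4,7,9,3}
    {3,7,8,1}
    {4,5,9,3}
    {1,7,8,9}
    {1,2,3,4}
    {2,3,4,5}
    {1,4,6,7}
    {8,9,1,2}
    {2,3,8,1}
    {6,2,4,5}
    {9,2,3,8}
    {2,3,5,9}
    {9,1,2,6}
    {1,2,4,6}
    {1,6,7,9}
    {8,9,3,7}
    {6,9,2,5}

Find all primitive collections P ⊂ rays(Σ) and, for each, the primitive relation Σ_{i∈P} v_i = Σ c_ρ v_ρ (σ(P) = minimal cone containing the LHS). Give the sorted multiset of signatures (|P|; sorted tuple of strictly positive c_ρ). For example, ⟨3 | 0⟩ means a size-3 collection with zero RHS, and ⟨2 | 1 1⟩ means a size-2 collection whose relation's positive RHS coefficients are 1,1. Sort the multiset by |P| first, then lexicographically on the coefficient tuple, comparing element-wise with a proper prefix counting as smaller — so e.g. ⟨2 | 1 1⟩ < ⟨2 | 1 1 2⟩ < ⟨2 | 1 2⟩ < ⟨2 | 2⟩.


10 minimal non-faces of Δ(Σ) (on 9 rays):

  P = {1,5}:  v_{1} + v_{5} = 0 — sig = ⟨2 | 0⟩
  P = {3,6}:  v_{3} + v_{6} = 0 — sig = ⟨2 | 0⟩
  P = {2,7}:  v_{2} + v_{7} = v_{1} — sig = ⟨2 | 1⟩
  P = {4,8}:  v_{4} + v_{8} = v_{3} + v_{7} — sig = ⟨2 | 1 1⟩
  P = {5,7}:  v_{5} + v_{7} = v_{4} + v_{9} — sig = ⟨2 | 1 1⟩
  P = {5,8}:  v_{5} + v_{8} = v_{3} + v_{9} — sig = ⟨2 | 1 1⟩
  P = {6,8}:  v_{6} + v_{8} = v_{1} + v_{9} — sig = ⟨2 | 1 1⟩
  P = {2,4,9}:  v_{2} + v_{4} + v_{9} = 0 — sig = ⟨3 | 0⟩
  P = {1,3,9}:  v_{1} + v_{3} + v_{9} = v_{8} — sig = ⟨3 | 1⟩
  P = {1,4,9}:  v_{1} + v_{4} + v_{9} = v_{7} — sig = ⟨3 | 1⟩

Signatures (|P|; sorted positive RHS coefficients), sorted:
    ⟨2 | 0⟩
    ⟨2 | 0⟩
    ⟨2 | 1⟩
    ⟨2 | 1 1⟩
    ⟨2 | 1 1⟩
    ⟨2 | 1 1⟩
    ⟨2 | 1 1⟩
    ⟨3 | 0⟩
    ⟨3 | 1⟩
    ⟨3 | 1⟩


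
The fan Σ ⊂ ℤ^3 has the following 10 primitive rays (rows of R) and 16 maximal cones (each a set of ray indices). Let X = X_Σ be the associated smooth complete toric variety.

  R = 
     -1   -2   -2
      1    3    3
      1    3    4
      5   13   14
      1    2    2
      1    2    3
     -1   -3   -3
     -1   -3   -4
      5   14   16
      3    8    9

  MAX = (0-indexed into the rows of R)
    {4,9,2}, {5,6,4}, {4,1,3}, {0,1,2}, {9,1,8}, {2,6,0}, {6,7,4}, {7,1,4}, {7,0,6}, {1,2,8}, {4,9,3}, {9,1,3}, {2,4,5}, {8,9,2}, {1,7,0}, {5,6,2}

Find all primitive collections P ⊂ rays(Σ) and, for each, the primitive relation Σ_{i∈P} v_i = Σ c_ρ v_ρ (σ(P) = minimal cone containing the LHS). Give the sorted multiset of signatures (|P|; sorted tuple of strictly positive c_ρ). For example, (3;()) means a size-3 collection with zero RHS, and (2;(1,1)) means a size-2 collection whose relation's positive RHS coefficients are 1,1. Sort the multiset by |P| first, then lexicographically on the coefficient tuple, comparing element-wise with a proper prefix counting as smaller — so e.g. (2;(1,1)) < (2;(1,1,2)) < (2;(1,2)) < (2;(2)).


Primitive collections (25):

  {0,4}:  v_{0} + v_{4} = 0 — sig = (2;())
  {1,6}:  v_{1} + v_{6} = 0 — sig = (2;())
  {2,7}:  v_{2} + v_{7} = 0 — sig = (2;())
  {0,3}:  v_{0} + v_{3} = v_{1} + v_{9} — sig = (2;(1,1))
  {0,5}:  v_{0} + v_{5} = v_{2} + v_{6} — sig = (2;(1,1))
  {0,9}:  v_{0} + v_{9} = v_{1} + v_{2} — sig = (2;(1,1))
  {1,5}:  v_{1} + v_{5} = v_{2} + v_{4} — sig = (2;(1,1))
  {3,6}:  v_{3} + v_{6} = v_{4} + v_{9} — sig = (2;(1,1))
  {5,7}:  v_{5} + v_{7} = v_{4} + v_{6} — sig = (2;(1,1))
  {6,8}:  v_{6} + v_{8} = v_{2} + v_{9} — sig = (2;(1,1))
  {6,9}:  v_{6} + v_{9} = v_{2} + v_{4} — sig = (2;(1,1))
  {7,8}:  v_{7} + v_{8} = v_{1} + v_{9} — sig = (2;(1,1))
  {7,9}:  v_{7} + v_{9} = v_{1} + v_{4} — sig = (2;(1,1))
  {3,5}:  v_{3} + v_{5} = v_{2} + 2·v_{4} + v_{9} — sig = (2;(1,1,2))
  {5,8}:  v_{5} + v_{8} = 2·v_{2} + v_{4} + v_{9} — sig = (2;(1,1,2))
  {3,8}:  v_{3} + v_{8} = v_{1} + 3·v_{9} — sig = (2;(1,3))
  {2,3}:  v_{2} + v_{3} = 2·v_{9} — sig = (2;(2))
  {4,8}:  v_{4} + v_{8} = 2·v_{9} — sig = (2;(2))
  {0,8}:  v_{0} + v_{8} = 2·v_{1} + 2·v_{2} — sig = (2;(2,2))
  {3,7}:  v_{3} + v_{7} = 2·v_{1} + 2·v_{4} — sig = (2;(2,2))
  {5,9}:  v_{5} + v_{9} = 2·v_{2} + 2·v_{4} — sig = (2;(2,2))
  {1,2,4}:  v_{1} + v_{2} + v_{4} = v_{9} — sig = (3;(1))
  {1,2,9}:  v_{1} + v_{2} + v_{9} = v_{8} — sig = (3;(1))
  {1,4,9}:  v_{1} + v_{4} + v_{9} = v_{3} — sig = (3;(1))
  {2,4,6}:  v_{2} + v_{4} + v_{6} = v_{5} — sig = (3;(1))

Sorted signature multiset PRS(X):
[(2;()), (2;()), (2;()), (2;(1,1)), (2;(1,1)), (2;(1,1)), (2;(1,1)), (2;(1,1)), (2;(1,1)), (2;(1,1)), (2;(1,1)), (2;(1,1)), (2;(1,1)), (2;(1,1,2)), (2;(1,1,2)), (2;(1,3)), (2;(2)), (2;(2)), (2;(2,2)), (2;(2,2)), (2;(2,2)), (3;(1)), (3;(1)), (3;(1)), (3;(1))]


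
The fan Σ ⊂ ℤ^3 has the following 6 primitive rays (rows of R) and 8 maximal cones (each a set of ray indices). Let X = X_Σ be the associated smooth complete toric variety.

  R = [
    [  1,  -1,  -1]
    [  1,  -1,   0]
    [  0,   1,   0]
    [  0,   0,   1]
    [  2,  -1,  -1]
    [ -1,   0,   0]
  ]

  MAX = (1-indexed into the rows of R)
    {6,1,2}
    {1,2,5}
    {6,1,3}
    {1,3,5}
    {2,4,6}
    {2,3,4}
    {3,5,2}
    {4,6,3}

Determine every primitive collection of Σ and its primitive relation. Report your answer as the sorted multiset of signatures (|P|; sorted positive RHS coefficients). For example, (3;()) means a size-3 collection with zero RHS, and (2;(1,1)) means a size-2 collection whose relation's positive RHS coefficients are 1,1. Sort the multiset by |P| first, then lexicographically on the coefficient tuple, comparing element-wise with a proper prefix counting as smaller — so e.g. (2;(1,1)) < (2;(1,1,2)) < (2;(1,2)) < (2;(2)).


|primitive collections| = 5. Relations:

  P={1,4}:  v_{1} + v_{4} = v_{2} ; sig = (2;(1))
  P={5,6}:  v_{5} + v_{6} = v_{1} ; sig = (2;(1))
  P={4,5}:  v_{4} + v_{5} = 2·v_{2} + v_{3} ; sig = (2;(1,2))
  P={2,3,6}:  v_{2} + v_{3} + v_{6} = 0 ; sig = (3;())
  P={1,2,3}:  v_{1} + v_{2} + v_{3} = v_{5} ; sig = (3;(1))

Hence PRS(X_Σ) =
    (2;(1))
    (2;(1))
    (2;(1,2))
    (3;())
    (3;(1))


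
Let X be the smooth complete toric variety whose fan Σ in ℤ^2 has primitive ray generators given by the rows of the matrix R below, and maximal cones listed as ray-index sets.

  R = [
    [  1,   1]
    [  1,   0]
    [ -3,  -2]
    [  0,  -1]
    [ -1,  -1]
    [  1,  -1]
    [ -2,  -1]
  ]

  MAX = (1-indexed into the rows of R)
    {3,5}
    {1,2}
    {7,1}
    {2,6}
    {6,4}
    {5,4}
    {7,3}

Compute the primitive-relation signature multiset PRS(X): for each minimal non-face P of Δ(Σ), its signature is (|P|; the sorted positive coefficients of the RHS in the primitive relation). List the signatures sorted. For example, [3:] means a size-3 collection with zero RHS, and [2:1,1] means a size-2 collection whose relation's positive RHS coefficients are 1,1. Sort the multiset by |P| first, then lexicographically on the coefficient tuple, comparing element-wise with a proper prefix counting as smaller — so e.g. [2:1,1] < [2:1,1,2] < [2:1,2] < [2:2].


Minimal non-faces — 14 found among 7 rays, 7 max cones:

  P={1,5}:  v_{1} + v_{5} = 0  →  sig = [2:]
  P={1,3}:  v_{1} + v_{3} = v_{7}  →  sig = [2:1]
  P={1,4}:  v_{1} + v_{4} = v_{2}  →  sig = [2:1]
  P={2,4}:  v_{2} + v_{4} = v_{6}  →  sig = [2:1]
  P={2,5}:  v_{2} + v_{5} = v_{4}  →  sig = [2:1]
  P={2,7}:  v_{2} + v_{7} = v_{5}  →  sig = [2:1]
  P={5,7}:  v_{5} + v_{7} = v_{3}  →  sig = [2:1]
  P={6,7}:  v_{6} + v_{7} = v_{4} + v_{5}  →  sig = [2:1,1]
  P={3,6}:  v_{3} + v_{6} = v_{4} + 2·v_{5}  →  sig = [2:1,2]
  P={1,6}:  v_{1} + v_{6} = 2·v_{2}  →  sig = [2:2]
  P={2,3}:  v_{2} + v_{3} = 2·v_{5}  →  sig = [2:2]
  P={4,7}:  v_{4} + v_{7} = 2·v_{5}  →  sig = [2:2]
  P={5,6}:  v_{5} + v_{6} = 2·v_{4}  →  sig = [2:2]
  P={3,4}:  v_{3} + v_{4} = 3·v_{5}  →  sig = [2:3]

Sorted signature multiset PRS(X):
[[2:], [2:1], [2:1], [2:1], [2:1], [2:1], [2:1], [2:1,1], [2:1,2], [2:2], [2:2], [2:2], [2:2], [2:3]]


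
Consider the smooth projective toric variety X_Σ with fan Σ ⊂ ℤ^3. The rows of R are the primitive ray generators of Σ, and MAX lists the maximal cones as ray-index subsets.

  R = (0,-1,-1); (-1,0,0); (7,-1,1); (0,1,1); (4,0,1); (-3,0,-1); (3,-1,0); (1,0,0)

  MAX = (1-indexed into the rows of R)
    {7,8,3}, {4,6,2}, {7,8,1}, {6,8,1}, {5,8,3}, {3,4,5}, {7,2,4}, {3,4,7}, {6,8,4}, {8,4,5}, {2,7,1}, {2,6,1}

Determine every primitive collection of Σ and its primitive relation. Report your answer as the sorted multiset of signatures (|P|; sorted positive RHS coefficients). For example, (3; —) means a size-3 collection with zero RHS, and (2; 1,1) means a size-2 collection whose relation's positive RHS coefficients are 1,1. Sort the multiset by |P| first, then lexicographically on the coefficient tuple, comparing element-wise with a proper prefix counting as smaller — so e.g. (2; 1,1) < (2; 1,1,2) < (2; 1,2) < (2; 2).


Primitive collections (12):

  P = {1,4}:  v_{1} + v_{4} = 0  ⇒ sig = (2; —)
  P = {2,8}:  v_{2} + v_{8} = 0  ⇒ sig = (2; —)
  P = {5,6}:  v_{5} + v_{6} = v_{8}  ⇒ sig = (2; 1)
  P = {5,7}:  v_{5} + v_{7} = v_{3}  ⇒ sig = (2; 1)
  P = {6,7}:  v_{6} + v_{7} = v_{1}  ⇒ sig = (2; 1)
  P = {1,5}:  v_{1} + v_{5} = v_{7} + v_{8}  ⇒ sig = (2; 1,1)
  P = {2,5}:  v_{2} + v_{5} = v_{4} + v_{7}  ⇒ sig = (2; 1,1)
  P = {3,6}:  v_{3} + v_{6} = v_{7} + v_{8}  ⇒ sig = (2; 1,1)
  P = {1,3}:  v_{1} + v_{3} = 2·v_{7} + v_{8}  ⇒ sig = (2; 1,2)
  P = {2,3}:  v_{2} + v_{3} = v_{4} + 2·v_{7}  ⇒ sig = (2; 1,2)
  P = {4,7,8}:  v_{4} + v_{7} + v_{8} = v_{5}  ⇒ sig = (3; 1)
  P = {3,4,8}:  v_{3} + v_{4} + v_{8} = 2·v_{5}  ⇒ sig = (3; 2)

Hence PRS(X_Σ) =
    (2; —)
    (2; —)
    (2; 1)
    (2; 1)
    (2; 1)
    (2; 1,1)
    (2; 1,1)
    (2; 1,1)
    (2; 1,2)
    (2; 1,2)
    (3; 1)
    (3; 2)


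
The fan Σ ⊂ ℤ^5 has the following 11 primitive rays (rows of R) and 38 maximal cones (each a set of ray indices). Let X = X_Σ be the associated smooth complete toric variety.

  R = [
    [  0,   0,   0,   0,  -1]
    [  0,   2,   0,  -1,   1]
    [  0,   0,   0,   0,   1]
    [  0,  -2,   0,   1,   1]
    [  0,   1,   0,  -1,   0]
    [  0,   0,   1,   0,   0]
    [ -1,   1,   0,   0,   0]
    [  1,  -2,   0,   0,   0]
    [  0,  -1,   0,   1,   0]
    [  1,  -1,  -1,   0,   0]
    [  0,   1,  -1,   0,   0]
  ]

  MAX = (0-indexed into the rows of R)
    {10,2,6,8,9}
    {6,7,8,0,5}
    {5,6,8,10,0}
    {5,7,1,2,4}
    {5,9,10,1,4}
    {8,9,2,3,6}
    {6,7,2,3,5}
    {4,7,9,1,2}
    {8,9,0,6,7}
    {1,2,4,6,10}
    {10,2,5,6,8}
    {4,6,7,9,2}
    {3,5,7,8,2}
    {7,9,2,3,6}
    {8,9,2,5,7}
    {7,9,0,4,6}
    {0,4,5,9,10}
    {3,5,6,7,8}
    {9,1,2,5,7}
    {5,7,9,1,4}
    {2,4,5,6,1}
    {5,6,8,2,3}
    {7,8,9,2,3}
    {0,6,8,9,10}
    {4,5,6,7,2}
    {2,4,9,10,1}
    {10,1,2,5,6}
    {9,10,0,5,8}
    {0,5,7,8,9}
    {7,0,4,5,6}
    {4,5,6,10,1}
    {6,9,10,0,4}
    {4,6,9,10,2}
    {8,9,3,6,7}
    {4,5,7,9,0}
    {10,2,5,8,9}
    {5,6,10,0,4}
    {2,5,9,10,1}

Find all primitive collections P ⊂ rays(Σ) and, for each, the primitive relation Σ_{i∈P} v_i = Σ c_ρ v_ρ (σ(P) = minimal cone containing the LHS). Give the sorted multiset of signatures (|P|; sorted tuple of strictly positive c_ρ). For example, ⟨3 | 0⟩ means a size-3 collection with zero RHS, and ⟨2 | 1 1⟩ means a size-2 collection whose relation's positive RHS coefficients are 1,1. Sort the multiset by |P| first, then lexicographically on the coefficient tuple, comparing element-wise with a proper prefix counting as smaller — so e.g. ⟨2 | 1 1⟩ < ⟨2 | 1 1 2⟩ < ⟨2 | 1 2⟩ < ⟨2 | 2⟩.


16 minimal non-faces of Δ(Σ) (on 11 rays):

  P={0,2}:  v_{0} + v_{2} = 0  →  sig = ⟨2 | 0⟩
  P={4,8}:  v_{4} + v_{8} = 0  →  sig = ⟨2 | 0⟩
  P={7,10}:  v_{7} + v_{10} = v_{9}  →  sig = ⟨2 | 1⟩
  P={0,1}:  v_{0} + v_{1} = v_{4} + v_{5} + v_{10}  →  sig = ⟨2 | 1 1 1⟩
  P={0,3}:  v_{0} + v_{3} = v_{6} + v_{7} + v_{8}  →  sig = ⟨2 | 1 1 1⟩
  P={1,8}:  v_{1} + v_{8} = v_{2} + v_{5} + v_{10}  →  sig = ⟨2 | 1 1 1⟩
  P={3,4}:  v_{3} + v_{4} = v_{2} + v_{6} + v_{7}  →  sig = ⟨2 | 1 1 1⟩
  P={3,10}:  v_{3} + v_{10} = v_{2} + v_{6} + v_{8} + v_{9}  →  sig = ⟨2 | 1 1 1 1⟩
  P={1,3}:  v_{1} + v_{3} = 2·v_{2}  →  sig = ⟨2 | 2⟩
  P={5,6,9}:  v_{5} + v_{6} + v_{9} = 0  →  sig = ⟨3 | 0⟩
  P={1,6,7}:  v_{1} + v_{6} + v_{7} = v_{2} + v_{4}  →  sig = ⟨3 | 1 1⟩
  P={1,6,9}:  v_{1} + v_{6} + v_{9} = v_{2} + v_{4} + v_{10}  →  sig = ⟨3 | 1 1 1⟩
  P={3,5,9}:  v_{3} + v_{5} + v_{9} = v_{2} + v_{7} + v_{8}  →  sig = ⟨3 | 1 1 1⟩
  P={2,4,5,10}:  v_{2} + v_{4} + v_{5} + v_{10} = v_{1}  →  sig = ⟨4 | 1⟩
  P={2,6,7,8}:  v_{2} + v_{6} + v_{7} + v_{8} = v_{3}  →  sig = ⟨4 | 1⟩
  P={2,4,5,9}:  v_{2} + v_{4} + v_{5} + v_{9} = v_{1} + v_{7}  →  sig = ⟨4 | 1 1⟩

Signatures (|P|; sorted positive RHS coefficients), sorted:
    |P|=2: 9 collections, coeffs (), (), (1), (1,1,1), (1,1,1), (1,1,1), (1,1,1), (1,1,1,1), (2)
    |P|=3: 4 collections, coeffs (), (1,1), (1,1,1), (1,1,1)
    |P|=4: 3 collections, coeffs (1), (1), (1,1)


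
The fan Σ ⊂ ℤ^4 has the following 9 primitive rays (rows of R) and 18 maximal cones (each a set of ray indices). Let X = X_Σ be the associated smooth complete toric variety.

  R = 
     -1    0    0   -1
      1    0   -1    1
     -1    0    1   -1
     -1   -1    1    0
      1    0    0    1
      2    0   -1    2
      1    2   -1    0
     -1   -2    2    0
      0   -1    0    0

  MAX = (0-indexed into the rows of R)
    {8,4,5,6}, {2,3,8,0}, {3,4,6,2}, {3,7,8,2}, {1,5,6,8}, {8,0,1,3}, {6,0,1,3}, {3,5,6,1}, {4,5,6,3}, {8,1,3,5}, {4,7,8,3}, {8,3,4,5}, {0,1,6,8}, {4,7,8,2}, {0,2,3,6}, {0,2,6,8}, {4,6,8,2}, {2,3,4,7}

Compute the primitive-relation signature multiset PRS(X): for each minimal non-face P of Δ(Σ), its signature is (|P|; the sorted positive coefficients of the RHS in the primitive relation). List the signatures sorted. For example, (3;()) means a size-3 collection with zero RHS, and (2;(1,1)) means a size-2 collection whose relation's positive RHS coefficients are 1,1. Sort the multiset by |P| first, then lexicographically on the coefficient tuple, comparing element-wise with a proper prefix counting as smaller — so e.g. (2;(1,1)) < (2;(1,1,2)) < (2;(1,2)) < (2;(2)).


The 11 primitive collections of Σ (r=9, n=4):

  P = {0,4}:  v_{0} + v_{4} = 0  so sig = (2;())
  P = {1,2}:  v_{1} + v_{2} = 0  so sig = (2;())
  P = {0,5}:  v_{0} + v_{5} = v_{1}  so sig = (2;(1))
  P = {1,4}:  v_{1} + v_{4} = v_{5}  so sig = (2;(1))
  P = {2,5}:  v_{2} + v_{5} = v_{4}  so sig = (2;(1))
  P = {6,7}:  v_{6} + v_{7} = v_{2} + v_{4}  so sig = (2;(1,1))
  P = {0,7}:  v_{0} + v_{7} = v_{2} + v_{3} + v_{8}  so sig = (2;(1,1,1))
  P = {1,7}:  v_{1} + v_{7} = v_{3} + v_{4} + v_{8}  so sig = (2;(1,1,1))
  P = {5,7}:  v_{5} + v_{7} = v_{3} + 2·v_{4} + v_{8}  so sig = (2;(1,1,2))
  P = {3,6,8}:  v_{3} + v_{6} + v_{8} = 0  so sig = (3;())
  P = {2,3,4,8}:  v_{2} + v_{3} + v_{4} + v_{8} = v_{7}  so sig = (4;(1))

Hence PRS(X_Σ) =
    |P|=2: 9 collections, coeffs (), (), (1), (1), (1), (1,1), (1,1,1), (1,1,1), (1,1,2)
    |P|=3: 1 collection, coeffs ()
    |P|=4: 1 collection, coeffs (1)


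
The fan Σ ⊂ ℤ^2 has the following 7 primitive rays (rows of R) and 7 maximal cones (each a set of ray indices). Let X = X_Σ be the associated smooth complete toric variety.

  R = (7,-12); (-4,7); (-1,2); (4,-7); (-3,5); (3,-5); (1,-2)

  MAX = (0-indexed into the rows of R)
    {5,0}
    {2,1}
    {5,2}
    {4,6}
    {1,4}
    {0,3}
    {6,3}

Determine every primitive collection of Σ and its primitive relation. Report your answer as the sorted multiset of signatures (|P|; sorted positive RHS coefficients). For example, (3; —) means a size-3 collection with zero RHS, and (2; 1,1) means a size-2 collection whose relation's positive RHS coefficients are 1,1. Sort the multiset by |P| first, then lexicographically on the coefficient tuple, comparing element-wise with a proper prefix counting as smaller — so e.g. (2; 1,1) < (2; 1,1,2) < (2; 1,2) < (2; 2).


Σ has 14 primitive collections:

  P = {1,3}:  v_{1} + v_{3} = 0 — sig = (2; —)
  P = {2,6}:  v_{2} + v_{6} = 0 — sig = (2; —)
  P = {4,5}:  v_{4} + v_{5} = 0 — sig = (2; —)
  P = {0,1}:  v_{0} + v_{1} = v_{5} — sig = (2; 1)
  P = {0,4}:  v_{0} + v_{4} = v_{3} — sig = (2; 1)
  P = {1,5}:  v_{1} + v_{5} = v_{2} — sig = (2; 1)
  P = {1,6}:  v_{1} + v_{6} = v_{4} — sig = (2; 1)
  P = {2,3}:  v_{2} + v_{3} = v_{5} — sig = (2; 1)
  P = {2,4}:  v_{2} + v_{4} = v_{1} — sig = (2; 1)
  P = {3,4}:  v_{3} + v_{4} = v_{6} — sig = (2; 1)
  P = {3,5}:  v_{3} + v_{5} = v_{0} — sig = (2; 1)
  P = {5,6}:  v_{5} + v_{6} = v_{3} — sig = (2; 1)
  P = {0,2}:  v_{0} + v_{2} = 2·v_{5} — sig = (2; 2)
  P = {0,6}:  v_{0} + v_{6} = 2·v_{3} — sig = (2; 2)

so the primitive-relation signature multiset is
{ (2; —) ×3,  (2; 1) ×9,  (2; 2) ×2 }


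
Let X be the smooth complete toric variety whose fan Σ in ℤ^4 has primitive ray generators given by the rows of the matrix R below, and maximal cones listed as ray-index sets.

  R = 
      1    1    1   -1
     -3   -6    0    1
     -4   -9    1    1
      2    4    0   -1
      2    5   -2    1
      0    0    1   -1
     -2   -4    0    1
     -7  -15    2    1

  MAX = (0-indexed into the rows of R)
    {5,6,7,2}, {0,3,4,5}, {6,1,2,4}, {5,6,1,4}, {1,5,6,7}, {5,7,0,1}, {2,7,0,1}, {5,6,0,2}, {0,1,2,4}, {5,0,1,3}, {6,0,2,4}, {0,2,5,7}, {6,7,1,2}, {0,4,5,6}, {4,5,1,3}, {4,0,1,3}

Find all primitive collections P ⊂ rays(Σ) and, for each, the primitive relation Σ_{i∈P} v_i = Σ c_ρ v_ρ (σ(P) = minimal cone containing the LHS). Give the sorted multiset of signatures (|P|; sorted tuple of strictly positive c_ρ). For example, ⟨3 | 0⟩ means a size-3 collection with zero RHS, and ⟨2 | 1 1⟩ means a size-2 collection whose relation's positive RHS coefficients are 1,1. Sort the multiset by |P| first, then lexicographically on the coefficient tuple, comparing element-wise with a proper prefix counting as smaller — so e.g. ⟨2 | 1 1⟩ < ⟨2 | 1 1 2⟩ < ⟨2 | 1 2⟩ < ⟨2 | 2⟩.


9 minimal non-faces of Δ(Σ) (on 8 rays):

  P={3,6}:  v_{3} + v_{6} = 0 ; sig = ⟨2 | 0⟩
  P={2,3}:  v_{2} + v_{3} = v_{0} + v_{1} ; sig = ⟨2 | 1 1⟩
  P={4,7}:  v_{4} + v_{7} = v_{1} + v_{6} ; sig = ⟨2 | 1 1⟩
  P={3,7}:  v_{3} + v_{7} = v_{0} + 2·v_{1} + v_{5} ; sig = ⟨2 | 1 1 2⟩
  P={0,1,6}:  v_{0} + v_{1} + v_{6} = v_{2} ; sig = ⟨3 | 1⟩
  P={1,2,5}:  v_{1} + v_{2} + v_{5} = v_{7} ; sig = ⟨3 | 1⟩
  P={2,4,5}:  v_{2} + v_{4} + v_{5} = v_{6} ; sig = ⟨3 | 1⟩
  P={0,6,7}:  v_{0} + v_{6} + v_{7} = 2·v_{2} + v_{5} ; sig = ⟨3 | 1 2⟩
  P={0,1,4,5}:  v_{0} + v_{1} + v_{4} + v_{5} = 0 ; sig = ⟨4 | 0⟩

so the primitive-relation signature multiset is
{ ⟨2 | 0⟩,  ⟨2 | 1 1⟩ ×2,  ⟨2 | 1 1 2⟩,  ⟨3 | 1⟩ ×3,  ⟨3 | 1 2⟩,  ⟨4 | 0⟩ }


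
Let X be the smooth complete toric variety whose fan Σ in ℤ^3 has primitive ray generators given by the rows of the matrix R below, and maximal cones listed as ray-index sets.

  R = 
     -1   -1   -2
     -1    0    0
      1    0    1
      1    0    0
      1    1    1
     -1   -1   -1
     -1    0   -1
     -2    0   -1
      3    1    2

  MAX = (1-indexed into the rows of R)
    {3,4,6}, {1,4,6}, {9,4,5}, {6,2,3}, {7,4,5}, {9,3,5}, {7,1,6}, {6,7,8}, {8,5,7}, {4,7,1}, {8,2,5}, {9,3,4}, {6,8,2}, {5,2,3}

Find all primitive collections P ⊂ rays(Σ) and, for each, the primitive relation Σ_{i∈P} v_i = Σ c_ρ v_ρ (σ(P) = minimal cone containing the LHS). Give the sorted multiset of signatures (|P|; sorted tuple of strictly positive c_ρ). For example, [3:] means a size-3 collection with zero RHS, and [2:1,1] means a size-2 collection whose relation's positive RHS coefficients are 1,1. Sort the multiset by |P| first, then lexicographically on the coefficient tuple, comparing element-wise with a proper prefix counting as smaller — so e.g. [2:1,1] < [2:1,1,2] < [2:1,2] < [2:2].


Σ has 17 primitive collections:

  P = {2,4}:  v_{2} + v_{4} = 0 ; sig = [2:]
  P = {3,7}:  v_{3} + v_{7} = 0 ; sig = [2:]
  P = {5,6}:  v_{5} + v_{6} = 0 ; sig = [2:]
  P = {2,7}:  v_{2} + v_{7} = v_{8} ; sig = [2:1]
  P = {3,8}:  v_{3} + v_{8} = v_{2} ; sig = [2:1]
  P = {4,8}:  v_{4} + v_{8} = v_{7} ; sig = [2:1]
  P = {8,9}:  v_{8} + v_{9} = v_{5} ; sig = [2:1]
  P = {1,2}:  v_{1} + v_{2} = v_{6} + v_{7} ; sig = [2:1,1]
  P = {1,3}:  v_{1} + v_{3} = v_{4} + v_{6} ; sig = [2:1,1]
  P = {1,5}:  v_{1} + v_{5} = v_{4} + v_{7} ; sig = [2:1,1]
  P = {2,9}:  v_{2} + v_{9} = v_{3} + v_{5} ; sig = [2:1,1]
  P = {6,9}:  v_{6} + v_{9} = v_{3} + v_{4} ; sig = [2:1,1]
  P = {7,9}:  v_{7} + v_{9} = v_{4} + v_{5} ; sig = [2:1,1]
  P = {1,8}:  v_{1} + v_{8} = v_{6} + 2·v_{7} ; sig = [2:1,2]
  P = {1,9}:  v_{1} + v_{9} = 2·v_{4} ; sig = [2:2]
  P = {3,4,5}:  v_{3} + v_{4} + v_{5} = v_{9} ; sig = [3:1]
  P = {4,6,7}:  v_{4} + v_{6} + v_{7} = v_{1} ; sig = [3:1]

Signatures (|P|; sorted positive RHS coefficients), sorted:
    |P|=2: 15 collections, coeffs (), (), (), (1), (1), (1), (1), (1,1), (1,1), (1,1), (1,1), (1,1), (1,1), (1,2), (2)
    |P|=3: 2 collections, coeffs (1), (1)


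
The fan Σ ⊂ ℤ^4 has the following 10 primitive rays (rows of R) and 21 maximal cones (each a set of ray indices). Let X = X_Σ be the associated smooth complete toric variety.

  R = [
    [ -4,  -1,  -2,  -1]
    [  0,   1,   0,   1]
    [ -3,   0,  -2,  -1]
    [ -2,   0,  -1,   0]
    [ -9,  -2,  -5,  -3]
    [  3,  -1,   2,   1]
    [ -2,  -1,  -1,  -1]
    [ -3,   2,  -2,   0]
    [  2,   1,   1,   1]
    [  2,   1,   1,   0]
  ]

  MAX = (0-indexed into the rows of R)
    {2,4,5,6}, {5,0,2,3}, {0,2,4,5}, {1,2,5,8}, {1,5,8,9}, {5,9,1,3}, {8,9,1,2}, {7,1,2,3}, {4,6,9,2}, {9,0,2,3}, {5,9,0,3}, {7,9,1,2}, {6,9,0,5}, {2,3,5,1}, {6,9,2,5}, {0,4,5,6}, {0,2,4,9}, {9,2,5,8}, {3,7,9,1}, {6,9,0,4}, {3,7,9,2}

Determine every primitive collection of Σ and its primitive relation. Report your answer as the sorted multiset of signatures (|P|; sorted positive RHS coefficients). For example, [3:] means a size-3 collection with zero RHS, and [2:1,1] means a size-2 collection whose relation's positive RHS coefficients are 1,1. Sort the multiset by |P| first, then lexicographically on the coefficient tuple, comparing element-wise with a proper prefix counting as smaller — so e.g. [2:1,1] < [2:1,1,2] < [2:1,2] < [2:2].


Δ(Σ) — 10 vertices, 20 min non-faces:

  P={6,8}:  v_{6} + v_{8} = 0  →  sig = [2:]
  P={0,8}:  v_{0} + v_{8} = v_{3}  →  sig = [2:1]
  P={1,6}:  v_{1} + v_{6} = v_{3}  →  sig = [2:1]
  P={3,6}:  v_{3} + v_{6} = v_{0}  →  sig = [2:1]
  P={3,8}:  v_{3} + v_{8} = v_{1}  →  sig = [2:1]
  P={5,7}:  v_{5} + v_{7} = v_{1}  →  sig = [2:1]
  P={4,8}:  v_{4} + v_{8} = v_{0} + v_{2}  →  sig = [2:1,1]
  P={1,4}:  v_{1} + v_{4} = v_{0} + v_{2} + v_{3}  →  sig = [2:1,1,1]
  P={6,7}:  v_{6} + v_{7} = v_{2} + 2·v_{3} + v_{9}  →  sig = [2:1,1,2]
  P={7,8}:  v_{7} + v_{8} = 2·v_{1} + v_{2} + v_{9}  →  sig = [2:1,1,2]
  P={4,7}:  v_{4} + v_{7} = v_{0} + 2·v_{2} + 2·v_{3} + v_{9}  →  sig = [2:1,1,2,2]
  P={0,7}:  v_{0} + v_{7} = v_{2} + 3·v_{3} + v_{9}  →  sig = [2:1,1,3]
  P={3,4}:  v_{3} + v_{4} = 2·v_{0} + v_{2}  →  sig = [2:1,2]
  P={0,1}:  v_{0} + v_{1} = 2·v_{3}  →  sig = [2:2]
  P={0,2,6}:  v_{0} + v_{2} + v_{6} = v_{4}  →  sig = [3:1]
  P={4,5,9}:  v_{4} + v_{5} + v_{9} = 2·v_{6}  →  sig = [3:2]
  P={2,3,5,9}:  v_{2} + v_{3} + v_{5} + v_{9} = 0  →  sig = [4:]
  P={0,2,5,9}:  v_{0} + v_{2} + v_{5} + v_{9} = v_{6}  →  sig = [4:1]
  P={1,2,3,9}:  v_{1} + v_{2} + v_{3} + v_{9} = v_{7}  →  sig = [4:1]
  P={1,2,5,9}:  v_{1} + v_{2} + v_{5} + v_{9} = v_{8}  →  sig = [4:1]

Signatures (|P|; sorted positive RHS coefficients), sorted:
[[2:], [2:1], [2:1], [2:1], [2:1], [2:1], [2:1,1], [2:1,1,1], [2:1,1,2], [2:1,1,2], [2:1,1,2,2], [2:1,1,3], [2:1,2], [2:2], [3:1], [3:2], [4:], [4:1], [4:1], [4:1]]


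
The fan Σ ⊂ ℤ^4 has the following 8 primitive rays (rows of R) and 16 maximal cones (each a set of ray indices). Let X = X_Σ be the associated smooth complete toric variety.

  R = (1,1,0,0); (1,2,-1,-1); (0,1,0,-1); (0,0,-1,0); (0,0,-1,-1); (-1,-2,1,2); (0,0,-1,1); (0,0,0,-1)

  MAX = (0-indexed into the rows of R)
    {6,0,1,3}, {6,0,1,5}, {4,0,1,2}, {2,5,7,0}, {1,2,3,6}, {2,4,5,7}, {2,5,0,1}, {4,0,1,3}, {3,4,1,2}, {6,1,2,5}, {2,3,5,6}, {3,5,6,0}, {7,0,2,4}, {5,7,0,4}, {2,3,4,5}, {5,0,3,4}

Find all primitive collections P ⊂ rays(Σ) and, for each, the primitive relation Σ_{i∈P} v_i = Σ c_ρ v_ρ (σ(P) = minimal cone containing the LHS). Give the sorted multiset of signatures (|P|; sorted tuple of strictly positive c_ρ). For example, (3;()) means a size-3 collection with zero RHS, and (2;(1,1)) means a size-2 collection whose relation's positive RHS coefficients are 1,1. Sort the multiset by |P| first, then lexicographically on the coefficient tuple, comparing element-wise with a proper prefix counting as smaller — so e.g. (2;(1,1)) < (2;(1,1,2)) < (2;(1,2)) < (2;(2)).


|primitive collections| = 9. Relations:

  {3,7}:  v_{3} + v_{7} = v_{4} — sig = (2;(1))
  {6,7}:  v_{6} + v_{7} = v_{3} — sig = (2;(1))
  {1,7}:  v_{1} + v_{7} = v_{0} + v_{2} + v_{4} — sig = (2;(1,1,1))
  {4,6}:  v_{4} + v_{6} = 2·v_{3} — sig = (2;(2))
  {0,2,3}:  v_{0} + v_{2} + v_{3} = v_{1} — sig = (3;(1))
  {1,3,5}:  v_{1} + v_{3} + v_{5} = v_{6} — sig = (3;(1))
  {1,4,5}:  v_{1} + v_{4} + v_{5} = v_{3} — sig = (3;(1))
  {0,2,6}:  v_{0} + v_{2} + v_{6} = 2·v_{1} + v_{5} — sig = (3;(1,2))
  {0,2,4,5}:  v_{0} + v_{2} + v_{4} + v_{5} = 0 — sig = (4;())

Signatures (|P|; sorted positive RHS coefficients), sorted:
[(2;(1)), (2;(1)), (2;(1,1,1)), (2;(2)), (3;(1)), (3;(1)), (3;(1)), (3;(1,2)), (4;())]


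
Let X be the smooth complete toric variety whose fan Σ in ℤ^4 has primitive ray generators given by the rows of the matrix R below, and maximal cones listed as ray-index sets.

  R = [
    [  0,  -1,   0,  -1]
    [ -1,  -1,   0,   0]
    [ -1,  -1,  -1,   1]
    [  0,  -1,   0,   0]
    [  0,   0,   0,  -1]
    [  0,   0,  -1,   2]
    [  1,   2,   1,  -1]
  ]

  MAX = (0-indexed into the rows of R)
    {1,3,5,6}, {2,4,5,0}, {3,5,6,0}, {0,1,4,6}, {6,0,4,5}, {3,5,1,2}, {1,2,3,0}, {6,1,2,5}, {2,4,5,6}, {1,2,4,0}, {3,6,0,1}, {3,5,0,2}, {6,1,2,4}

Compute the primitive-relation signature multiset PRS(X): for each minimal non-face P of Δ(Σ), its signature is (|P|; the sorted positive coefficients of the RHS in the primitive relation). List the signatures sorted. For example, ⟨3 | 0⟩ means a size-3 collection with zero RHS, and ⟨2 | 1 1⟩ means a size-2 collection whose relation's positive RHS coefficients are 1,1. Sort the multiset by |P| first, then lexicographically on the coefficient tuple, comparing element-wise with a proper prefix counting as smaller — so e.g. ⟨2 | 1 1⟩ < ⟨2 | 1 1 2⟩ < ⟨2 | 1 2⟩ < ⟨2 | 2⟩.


5 collections generate NE(X_Σ); each relation:

  {3,4}:  v_{3} + v_{4} = v_{0} — sig = ⟨2 | 1⟩
  {2,3,6}:  v_{2} + v_{3} + v_{6} = 0 — sig = ⟨3 | 0⟩
  {0,2,6}:  v_{0} + v_{2} + v_{6} = v_{4} — sig = ⟨3 | 1⟩
  {1,4,5}:  v_{1} + v_{4} + v_{5} = v_{2} — sig = ⟨3 | 1⟩
  {0,1,5}:  v_{0} + v_{1} + v_{5} = v_{2} + v_{3} — sig = ⟨3 | 1 1⟩

so the primitive-relation signature multiset is
{ ⟨2 | 1⟩,  ⟨3 | 0⟩,  ⟨3 | 1⟩ ×2,  ⟨3 | 1 1⟩ }


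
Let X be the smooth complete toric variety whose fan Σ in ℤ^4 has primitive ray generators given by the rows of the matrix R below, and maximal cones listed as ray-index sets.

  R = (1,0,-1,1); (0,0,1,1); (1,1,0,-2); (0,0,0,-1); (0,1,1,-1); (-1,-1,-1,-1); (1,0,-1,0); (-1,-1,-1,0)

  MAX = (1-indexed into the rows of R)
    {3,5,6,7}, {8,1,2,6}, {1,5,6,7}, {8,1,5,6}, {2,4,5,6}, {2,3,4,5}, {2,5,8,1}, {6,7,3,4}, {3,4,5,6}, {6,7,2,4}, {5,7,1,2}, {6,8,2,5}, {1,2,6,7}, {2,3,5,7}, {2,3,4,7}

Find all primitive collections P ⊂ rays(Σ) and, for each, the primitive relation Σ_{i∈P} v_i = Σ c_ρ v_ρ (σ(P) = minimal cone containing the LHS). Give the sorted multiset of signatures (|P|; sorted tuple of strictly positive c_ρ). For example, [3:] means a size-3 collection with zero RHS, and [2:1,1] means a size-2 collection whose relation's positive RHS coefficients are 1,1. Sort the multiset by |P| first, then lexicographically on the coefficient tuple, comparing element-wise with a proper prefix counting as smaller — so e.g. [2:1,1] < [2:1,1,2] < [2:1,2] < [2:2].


Σ has 9 primitive collections:

  P = {1,4}:  v_{1} + v_{4} = v_{7} — sig = [2:1]
  P = {4,8}:  v_{4} + v_{8} = v_{6} — sig = [2:1]
  P = {7,8}:  v_{7} + v_{8} = v_{1} + v_{6} — sig = [2:1,1]
  P = {3,8}:  v_{3} + v_{8} = v_{5} + v_{6} + v_{7} — sig = [2:1,1,1]
  P = {1,3}:  v_{1} + v_{3} = v_{5} + 2·v_{7} — sig = [2:1,2]
  P = {4,5,7}:  v_{4} + v_{5} + v_{7} = v_{3} — sig = [3:1]
  P = {2,3,6}:  v_{2} + v_{3} + v_{6} = 2·v_{4} — sig = [3:2]
  P = {1,2,5,6}:  v_{1} + v_{2} + v_{5} + v_{6} = 0 — sig = [4:]
  P = {2,5,6,7}:  v_{2} + v_{5} + v_{6} + v_{7} = v_{4} — sig = [4:1]

Sorted signature multiset PRS(X):
{ [2:1] ×2,  [2:1,1],  [2:1,1,1],  [2:1,2],  [3:1],  [3:2],  [4:],  [4:1] }


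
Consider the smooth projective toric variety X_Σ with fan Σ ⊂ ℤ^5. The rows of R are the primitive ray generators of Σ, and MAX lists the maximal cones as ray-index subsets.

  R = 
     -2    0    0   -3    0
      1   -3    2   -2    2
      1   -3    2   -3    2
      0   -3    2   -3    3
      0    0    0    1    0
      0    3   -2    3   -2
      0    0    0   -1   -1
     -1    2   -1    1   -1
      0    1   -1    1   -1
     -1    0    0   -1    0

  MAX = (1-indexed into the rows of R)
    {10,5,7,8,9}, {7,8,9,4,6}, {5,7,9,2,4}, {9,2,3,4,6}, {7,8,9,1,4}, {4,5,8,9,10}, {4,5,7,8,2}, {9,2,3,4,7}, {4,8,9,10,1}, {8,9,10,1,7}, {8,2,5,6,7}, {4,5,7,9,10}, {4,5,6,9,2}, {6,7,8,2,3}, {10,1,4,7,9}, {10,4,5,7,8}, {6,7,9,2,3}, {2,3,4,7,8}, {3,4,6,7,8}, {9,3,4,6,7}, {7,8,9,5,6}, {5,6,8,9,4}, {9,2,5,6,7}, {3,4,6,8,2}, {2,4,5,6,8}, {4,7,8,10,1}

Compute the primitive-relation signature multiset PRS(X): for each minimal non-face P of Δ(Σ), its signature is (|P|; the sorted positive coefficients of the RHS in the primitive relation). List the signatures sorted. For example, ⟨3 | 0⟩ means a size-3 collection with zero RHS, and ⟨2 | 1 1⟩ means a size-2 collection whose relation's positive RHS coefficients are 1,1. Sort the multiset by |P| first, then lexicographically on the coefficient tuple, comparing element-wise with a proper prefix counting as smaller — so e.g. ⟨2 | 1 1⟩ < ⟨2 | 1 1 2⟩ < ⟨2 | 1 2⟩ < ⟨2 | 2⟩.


Minimal non-faces — 14 found among 10 rays, 26 max cones:

  {3,5}:  v_{3} + v_{5} = v_{2}  ⟹  sig = ⟨2 | 1⟩
  {3,10}:  v_{3} + v_{10} = v_{4} + v_{7}  ⟹  sig = ⟨2 | 1 1⟩
  {6,10}:  v_{6} + v_{10} = v_{8} + v_{9}  ⟹  sig = ⟨2 | 1 1⟩
  {1,2}:  v_{1} + v_{2} = v_{4} + v_{7} + v_{10}  ⟹  sig = ⟨2 | 1 1 1⟩
  {2,10}:  v_{2} + v_{10} = v_{4} + v_{5} + v_{7}  ⟹  sig = ⟨2 | 1 1 1⟩
  {1,3}:  v_{1} + v_{3} = 2·v_{4} + 2·v_{7} + v_{8} + v_{9}  ⟹  sig = ⟨2 | 1 1 2 2⟩
  {1,6}:  v_{1} + v_{6} = v_{4} + v_{7} + 2·v_{8} + 2·v_{9}  ⟹  sig = ⟨2 | 1 1 2 2⟩
  {1,5}:  v_{1} + v_{5} = 2·v_{10}  ⟹  sig = ⟨2 | 2⟩
  {2,8,9}:  v_{2} + v_{8} + v_{9} = 0  ⟹  sig = ⟨3 | 0⟩
  {3,8,9}:  v_{3} + v_{8} + v_{9} = v_{4} + v_{6} + v_{7}  ⟹  sig = ⟨3 | 1 1 1⟩
  {4,5,6,7}:  v_{4} + v_{5} + v_{6} + v_{7} = 0  ⟹  sig = ⟨4 | 0⟩
  {2,4,6,7}:  v_{2} + v_{4} + v_{6} + v_{7} = v_{3}  ⟹  sig = ⟨4 | 1⟩
  {4,5,7,8,9}:  v_{4} + v_{5} + v_{7} + v_{8} + v_{9} = v_{10}  ⟹  sig = ⟨5 | 1⟩
  {4,7,8,9,10}:  v_{4} + v_{7} + v_{8} + v_{9} + v_{10} = v_{1}  ⟹  sig = ⟨5 | 1⟩

Hence PRS(X_Σ) =
[⟨2 | 1⟩, ⟨2 | 1 1⟩, ⟨2 | 1 1⟩, ⟨2 | 1 1 1⟩, ⟨2 | 1 1 1⟩, ⟨2 | 1 1 2 2⟩, ⟨2 | 1 1 2 2⟩, ⟨2 | 2⟩, ⟨3 | 0⟩, ⟨3 | 1 1 1⟩, ⟨4 | 0⟩, ⟨4 | 1⟩, ⟨5 | 1⟩, ⟨5 | 1⟩]


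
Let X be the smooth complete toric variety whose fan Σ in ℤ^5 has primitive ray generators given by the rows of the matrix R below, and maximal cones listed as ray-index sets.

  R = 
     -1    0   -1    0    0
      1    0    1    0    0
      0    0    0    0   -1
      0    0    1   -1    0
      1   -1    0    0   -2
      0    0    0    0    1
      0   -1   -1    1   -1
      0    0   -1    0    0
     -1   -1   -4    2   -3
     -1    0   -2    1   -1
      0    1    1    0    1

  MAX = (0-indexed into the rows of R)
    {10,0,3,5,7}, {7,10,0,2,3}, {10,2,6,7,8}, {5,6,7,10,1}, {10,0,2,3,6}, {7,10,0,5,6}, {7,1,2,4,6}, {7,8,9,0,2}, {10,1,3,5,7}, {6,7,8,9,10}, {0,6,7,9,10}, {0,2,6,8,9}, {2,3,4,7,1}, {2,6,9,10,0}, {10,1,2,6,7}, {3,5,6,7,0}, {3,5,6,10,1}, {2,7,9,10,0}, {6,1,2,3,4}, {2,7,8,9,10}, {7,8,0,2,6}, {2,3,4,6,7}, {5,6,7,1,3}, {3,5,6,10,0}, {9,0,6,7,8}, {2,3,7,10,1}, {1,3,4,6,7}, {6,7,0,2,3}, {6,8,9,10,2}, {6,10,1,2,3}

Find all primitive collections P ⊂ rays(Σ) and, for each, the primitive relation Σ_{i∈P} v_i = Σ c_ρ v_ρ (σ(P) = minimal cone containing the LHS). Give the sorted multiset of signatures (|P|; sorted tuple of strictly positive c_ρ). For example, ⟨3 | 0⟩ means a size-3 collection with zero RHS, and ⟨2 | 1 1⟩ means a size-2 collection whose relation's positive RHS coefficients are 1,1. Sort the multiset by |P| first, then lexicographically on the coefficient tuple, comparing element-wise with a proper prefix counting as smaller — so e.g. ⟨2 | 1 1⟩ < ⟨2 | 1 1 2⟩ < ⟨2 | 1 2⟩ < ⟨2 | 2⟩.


18 minimal non-faces of Δ(Σ) (on 11 rays):

  P = {0,1}:  v_{0} + v_{1} = 0 ; sig = ⟨2 | 0⟩
  P = {2,5}:  v_{2} + v_{5} = 0 ; sig = ⟨2 | 0⟩
  P = {3,9}:  v_{3} + v_{9} = v_{0} + v_{2} ; sig = ⟨2 | 1 1⟩
  P = {4,10}:  v_{4} + v_{10} = v_{1} + v_{2} ; sig = ⟨2 | 1 1⟩
  P = {5,8}:  v_{5} + v_{8} = v_{6} + v_{7} + v_{9} ; sig = ⟨2 | 1 1 1⟩
  P = {0,4}:  v_{0} + v_{4} = v_{2} + v_{3} + v_{6} + v_{7} ; sig = ⟨2 | 1 1 1 1⟩
  P = {1,9}:  v_{1} + v_{9} = v_{2} + v_{6} + v_{7} + v_{10} ; sig = ⟨2 | 1 1 1 1⟩
  P = {4,5}:  v_{4} + v_{5} = v_{1} + v_{3} + v_{6} + v_{7} ; sig = ⟨2 | 1 1 1 1⟩
  P = {5,9}:  v_{5} + v_{9} = v_{0} + v_{6} + v_{7} + v_{10} ; sig = ⟨2 | 1 1 1 1⟩
  P = {3,8}:  v_{3} + v_{8} = v_{0} + 2·v_{2} + v_{6} + v_{7} ; sig = ⟨2 | 1 1 1 2⟩
  P = {4,9}:  v_{4} + v_{9} = 2·v_{2} + v_{6} + v_{7} ; sig = ⟨2 | 1 1 2⟩
  P = {1,8}:  v_{1} + v_{8} = 2·v_{2} + 2·v_{6} + 2·v_{7} + v_{10} ; sig = ⟨2 | 1 2 2 2⟩
  P = {4,8}:  v_{4} + v_{8} = 3·v_{2} + 2·v_{6} + 2·v_{7} ; sig = ⟨2 | 2 2 3⟩
  P = {0,8,10}:  v_{0} + v_{8} + v_{10} = 2·v_{9} ; sig = ⟨3 | 2⟩
  P = {3,6,7,10}:  v_{3} + v_{6} + v_{7} + v_{10} = 0 ; sig = ⟨4 | 0⟩
  P = {2,6,7,9}:  v_{2} + v_{6} + v_{7} + v_{9} = v_{8} ; sig = ⟨4 | 1⟩
  P = {0,2,6,7,10}:  v_{0} + v_{2} + v_{6} + v_{7} + v_{10} = v_{9} ; sig = ⟨5 | 1⟩
  P = {1,2,3,6,7}:  v_{1} + v_{2} + v_{3} + v_{6} + v_{7} = v_{4} ; sig = ⟨5 | 1⟩

Signatures (|P|; sorted positive RHS coefficients), sorted:
    |P|=2: 13 collections, coeffs (), (), (1,1), (1,1), (1,1,1), (1,1,1,1), (1,1,1,1), (1,1,1,1), (1,1,1,1), (1,1,1,2), (1,1,2), (1,2,2,2), (2,2,3)
    |P|=3: 1 collection, coeffs (2)
    |P|=4: 2 collections, coeffs (), (1)
    |P|=5: 2 collections, coeffs (1), (1)


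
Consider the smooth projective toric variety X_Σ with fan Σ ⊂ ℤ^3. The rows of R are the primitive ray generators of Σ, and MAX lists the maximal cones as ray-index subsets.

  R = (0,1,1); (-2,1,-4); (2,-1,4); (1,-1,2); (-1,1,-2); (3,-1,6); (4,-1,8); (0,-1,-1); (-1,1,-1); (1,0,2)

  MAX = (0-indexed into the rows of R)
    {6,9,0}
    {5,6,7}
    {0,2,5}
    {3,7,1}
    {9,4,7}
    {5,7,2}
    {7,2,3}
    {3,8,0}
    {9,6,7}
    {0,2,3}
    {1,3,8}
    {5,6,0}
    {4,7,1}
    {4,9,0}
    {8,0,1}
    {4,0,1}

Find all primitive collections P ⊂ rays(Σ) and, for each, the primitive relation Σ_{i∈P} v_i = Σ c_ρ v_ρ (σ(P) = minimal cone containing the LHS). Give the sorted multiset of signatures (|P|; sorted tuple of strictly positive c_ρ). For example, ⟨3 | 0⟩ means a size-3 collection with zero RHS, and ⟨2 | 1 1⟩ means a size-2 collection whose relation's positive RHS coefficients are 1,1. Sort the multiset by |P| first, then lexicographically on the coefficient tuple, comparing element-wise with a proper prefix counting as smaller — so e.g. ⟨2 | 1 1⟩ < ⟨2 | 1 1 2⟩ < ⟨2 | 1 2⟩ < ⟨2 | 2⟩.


22 collections generate NE(X_Σ); each relation:

  P = {0,7}:  v_{0} + v_{7} = 0  so sig = ⟨2 | 0⟩
  P = {1,2}:  v_{1} + v_{2} = 0  so sig = ⟨2 | 0⟩
  P = {3,4}:  v_{3} + v_{4} = 0  so sig = ⟨2 | 0⟩
  P = {1,5}:  v_{1} + v_{5} = v_{9}  so sig = ⟨2 | 1⟩
  P = {1,9}:  v_{1} + v_{9} = v_{4}  so sig = ⟨2 | 1⟩
  P = {2,4}:  v_{2} + v_{4} = v_{9}  so sig = ⟨2 | 1⟩
  P = {2,9}:  v_{2} + v_{9} = v_{5}  so sig = ⟨2 | 1⟩
  P = {3,9}:  v_{3} + v_{9} = v_{2}  so sig = ⟨2 | 1⟩
  P = {5,9}:  v_{5} + v_{9} = v_{6}  so sig = ⟨2 | 1⟩
  P = {8,9}:  v_{8} + v_{9} = v_{0}  so sig = ⟨2 | 1⟩
  P = {2,8}:  v_{2} + v_{8} = v_{0} + v_{3}  so sig = ⟨2 | 1 1⟩
  P = {3,6}:  v_{3} + v_{6} = v_{2} + v_{5}  so sig = ⟨2 | 1 1⟩
  P = {4,8}:  v_{4} + v_{8} = v_{0} + v_{1}  so sig = ⟨2 | 1 1⟩
  P = {5,8}:  v_{5} + v_{8} = v_{0} + v_{2}  so sig = ⟨2 | 1 1⟩
  P = {6,8}:  v_{6} + v_{8} = v_{0} + v_{5}  so sig = ⟨2 | 1 1⟩
  P = {7,8}:  v_{7} + v_{8} = v_{1} + v_{3}  so sig = ⟨2 | 1 1⟩
  P = {1,6}:  v_{1} + v_{6} = 2·v_{9}  so sig = ⟨2 | 2⟩
  P = {2,6}:  v_{2} + v_{6} = 2·v_{5}  so sig = ⟨2 | 2⟩
  P = {3,5}:  v_{3} + v_{5} = 2·v_{2}  so sig = ⟨2 | 2⟩
  P = {4,5}:  v_{4} + v_{5} = 2·v_{9}  so sig = ⟨2 | 2⟩
  P = {4,6}:  v_{4} + v_{6} = 3·v_{9}  so sig = ⟨2 | 3⟩
  P = {0,1,3}:  v_{0} + v_{1} + v_{3} = v_{8}  so sig = ⟨3 | 1⟩

Hence PRS(X_Σ) =
[⟨2 | 0⟩, ⟨2 | 0⟩, ⟨2 | 0⟩, ⟨2 | 1⟩, ⟨2 | 1⟩, ⟨2 | 1⟩, ⟨2 | 1⟩, ⟨2 | 1⟩, ⟨2 | 1⟩, ⟨2 | 1⟩, ⟨2 | 1 1⟩, ⟨2 | 1 1⟩, ⟨2 | 1 1⟩, ⟨2 | 1 1⟩, ⟨2 | 1 1⟩, ⟨2 | 1 1⟩, ⟨2 | 2⟩, ⟨2 | 2⟩, ⟨2 | 2⟩, ⟨2 | 2⟩, ⟨2 | 3⟩, ⟨3 | 1⟩]


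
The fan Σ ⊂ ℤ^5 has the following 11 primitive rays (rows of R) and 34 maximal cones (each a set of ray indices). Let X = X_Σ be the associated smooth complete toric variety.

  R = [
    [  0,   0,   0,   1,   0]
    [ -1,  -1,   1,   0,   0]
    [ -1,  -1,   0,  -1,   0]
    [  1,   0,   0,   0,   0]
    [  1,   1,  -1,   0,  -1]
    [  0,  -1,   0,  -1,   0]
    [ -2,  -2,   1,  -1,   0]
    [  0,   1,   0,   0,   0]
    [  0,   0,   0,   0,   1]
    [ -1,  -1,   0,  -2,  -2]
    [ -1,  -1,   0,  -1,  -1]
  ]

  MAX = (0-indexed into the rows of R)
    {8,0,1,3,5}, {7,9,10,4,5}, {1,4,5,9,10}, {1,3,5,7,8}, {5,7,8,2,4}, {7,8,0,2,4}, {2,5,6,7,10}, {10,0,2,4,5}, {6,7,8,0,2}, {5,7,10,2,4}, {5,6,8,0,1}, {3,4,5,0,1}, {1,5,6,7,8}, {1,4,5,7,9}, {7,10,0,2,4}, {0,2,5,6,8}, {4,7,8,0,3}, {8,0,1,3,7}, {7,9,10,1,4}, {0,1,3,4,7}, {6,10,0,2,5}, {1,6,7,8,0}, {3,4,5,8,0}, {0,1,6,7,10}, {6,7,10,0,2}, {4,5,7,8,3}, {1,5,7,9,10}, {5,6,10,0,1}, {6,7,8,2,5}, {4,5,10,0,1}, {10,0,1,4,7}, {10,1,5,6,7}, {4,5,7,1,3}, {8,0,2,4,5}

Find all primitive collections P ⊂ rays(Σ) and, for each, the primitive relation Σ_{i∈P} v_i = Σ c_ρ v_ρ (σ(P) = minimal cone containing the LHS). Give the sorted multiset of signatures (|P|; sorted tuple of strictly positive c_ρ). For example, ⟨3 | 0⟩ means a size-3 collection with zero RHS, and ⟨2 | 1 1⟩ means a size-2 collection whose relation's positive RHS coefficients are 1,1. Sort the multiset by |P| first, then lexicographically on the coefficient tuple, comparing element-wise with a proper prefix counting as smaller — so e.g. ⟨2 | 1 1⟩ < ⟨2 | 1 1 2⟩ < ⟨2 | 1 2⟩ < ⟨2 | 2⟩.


|primitive collections| = 14. Relations:

  {1,2}:  v_{1} + v_{2} = v_{6}  so sig = ⟨2 | 1⟩
  {2,3}:  v_{2} + v_{3} = v_{5}  so sig = ⟨2 | 1⟩
  {4,6}:  v_{4} + v_{6} = v_{10}  so sig = ⟨2 | 1⟩
  {8,10}:  v_{8} + v_{10} = v_{2}  so sig = ⟨2 | 1⟩
  {3,6}:  v_{3} + v_{6} = v_{1} + v_{5}  so sig = ⟨2 | 1 1⟩
  {0,9}:  v_{0} + v_{9} = v_{1} + v_{4} + v_{10}  so sig = ⟨2 | 1 1 1⟩
  {3,10}:  v_{3} + v_{10} = v_{1} + v_{4} + v_{5}  so sig = ⟨2 | 1 1 1⟩
  {8,9}:  v_{8} + v_{9} = v_{5} + v_{7} + v_{10}  so sig = ⟨2 | 1 1 1⟩
  {6,9}:  v_{6} + v_{9} = v_{1} + v_{5} + v_{7} + 2·v_{10}  so sig = ⟨2 | 1 1 1 2⟩
  {2,9}:  v_{2} + v_{9} = v_{5} + v_{7} + 2·v_{10}  so sig = ⟨2 | 1 1 2⟩
  {3,9}:  v_{3} + v_{9} = 2·v_{1} + 2·v_{4} + 2·v_{5} + v_{7}  so sig = ⟨2 | 1 2 2 2⟩
  {0,5,7}:  v_{0} + v_{5} + v_{7} = 0  so sig = ⟨3 | 0⟩
  {1,4,8}:  v_{1} + v_{4} + v_{8} = 0  so sig = ⟨3 | 0⟩
  {1,4,5,7,10}:  v_{1} + v_{4} + v_{5} + v_{7} + v_{10} = v_{9}  so sig = ⟨5 | 1⟩

Signatures (|P|; sorted positive RHS coefficients), sorted:
[⟨2 | 1⟩, ⟨2 | 1⟩, ⟨2 | 1⟩, ⟨2 | 1⟩, ⟨2 | 1 1⟩, ⟨2 | 1 1 1⟩, ⟨2 | 1 1 1⟩, ⟨2 | 1 1 1⟩, ⟨2 | 1 1 1 2⟩, ⟨2 | 1 1 2⟩, ⟨2 | 1 2 2 2⟩, ⟨3 | 0⟩, ⟨3 | 0⟩, ⟨5 | 1⟩]
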